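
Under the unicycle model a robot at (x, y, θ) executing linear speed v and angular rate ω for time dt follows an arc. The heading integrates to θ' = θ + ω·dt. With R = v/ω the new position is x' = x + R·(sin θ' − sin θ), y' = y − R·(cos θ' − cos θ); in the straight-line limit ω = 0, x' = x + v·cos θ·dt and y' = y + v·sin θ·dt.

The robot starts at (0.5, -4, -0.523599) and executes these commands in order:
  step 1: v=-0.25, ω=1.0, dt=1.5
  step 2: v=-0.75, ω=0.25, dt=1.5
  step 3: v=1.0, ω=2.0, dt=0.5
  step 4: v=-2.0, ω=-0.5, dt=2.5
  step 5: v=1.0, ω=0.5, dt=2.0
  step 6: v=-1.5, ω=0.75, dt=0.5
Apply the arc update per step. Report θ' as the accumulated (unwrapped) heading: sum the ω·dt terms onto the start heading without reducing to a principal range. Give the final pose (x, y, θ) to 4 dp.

(0.7498, -7.9118, 2.4764)

step 1: θ'=0.9764 (R=-0.2500) → pose (0.1679, -4.0765, 0.9764)
step 2: θ'=1.3514 (R=-3.0000) → pose (-0.2747, -5.1036, 1.3514)
step 3: θ'=2.3514 (R=0.5000) → pose (-0.4075, -4.6429, 2.3514)
step 4: θ'=1.1014 (R=4.0000) → pose (0.3179, -9.2672, 1.1014)
step 5: θ'=2.1014 (R=2.0000) → pose (0.2592, -7.3504, 2.1014)
step 6: θ'=2.4764 (R=-2.0000) → pose (0.7498, -7.9118, 2.4764)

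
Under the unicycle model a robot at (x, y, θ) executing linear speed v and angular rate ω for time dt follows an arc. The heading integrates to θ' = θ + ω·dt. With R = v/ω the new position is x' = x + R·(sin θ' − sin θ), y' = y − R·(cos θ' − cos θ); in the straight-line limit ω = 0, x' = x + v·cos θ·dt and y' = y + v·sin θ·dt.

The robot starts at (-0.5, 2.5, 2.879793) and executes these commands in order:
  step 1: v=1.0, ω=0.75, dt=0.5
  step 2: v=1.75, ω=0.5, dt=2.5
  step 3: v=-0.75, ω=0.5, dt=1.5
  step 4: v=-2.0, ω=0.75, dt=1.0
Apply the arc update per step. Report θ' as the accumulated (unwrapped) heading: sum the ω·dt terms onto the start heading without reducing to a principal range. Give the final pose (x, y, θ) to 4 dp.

step 1: θ'=3.2548 (R=1.3333) → pose (-0.9957, 2.5369, 3.2548)
step 2: θ'=4.5048 (R=3.5000) → pose (-4.0252, -0.2193, 4.5048)
step 3: θ'=5.2548 (R=-1.5000) → pose (-4.2083, 0.8641, 5.2548)
step 4: θ'=6.0048 (R=-2.6667) → pose (-5.7594, 2.0516, 6.0048)

(-5.7594, 2.0516, 6.0048)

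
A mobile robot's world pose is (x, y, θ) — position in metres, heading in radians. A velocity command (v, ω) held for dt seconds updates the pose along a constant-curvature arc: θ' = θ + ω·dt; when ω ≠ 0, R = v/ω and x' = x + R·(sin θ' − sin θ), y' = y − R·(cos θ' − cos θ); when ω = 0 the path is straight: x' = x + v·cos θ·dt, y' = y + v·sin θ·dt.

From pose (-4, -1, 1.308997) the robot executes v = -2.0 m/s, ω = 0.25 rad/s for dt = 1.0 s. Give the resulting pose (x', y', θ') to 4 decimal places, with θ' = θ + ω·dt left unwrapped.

(-4.2720, -2.9762, 1.5590)

θ' = 1.3090 + 0.25·1.0 = 1.5590
R = v/ω = -2.0/0.25 = -8.0000
x' = -4 + -8.0000·(sin 1.5590 − sin 1.3090) = -4.2720
y' = -1 − -8.0000·(cos 1.5590 − cos 1.3090) = -2.9762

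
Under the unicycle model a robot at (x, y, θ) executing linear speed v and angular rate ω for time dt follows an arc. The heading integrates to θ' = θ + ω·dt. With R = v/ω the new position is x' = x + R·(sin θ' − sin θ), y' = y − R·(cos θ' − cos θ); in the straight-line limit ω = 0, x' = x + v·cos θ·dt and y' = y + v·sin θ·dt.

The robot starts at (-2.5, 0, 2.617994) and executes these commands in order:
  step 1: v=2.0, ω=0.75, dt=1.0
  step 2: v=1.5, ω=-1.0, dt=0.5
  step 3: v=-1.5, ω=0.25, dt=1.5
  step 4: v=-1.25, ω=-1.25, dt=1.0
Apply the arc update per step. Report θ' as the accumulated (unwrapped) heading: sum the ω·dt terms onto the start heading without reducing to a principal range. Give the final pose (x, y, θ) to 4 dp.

step 1: θ'=3.3680 (R=2.6667) → pose (-4.4319, 0.2892, 3.3680)
step 2: θ'=2.8680 (R=-1.5000) → pose (-5.1739, 0.3067, 2.8680)
step 3: θ'=3.2430 (R=-6.0000) → pose (-2.9454, 0.1144, 3.2430)
step 4: θ'=1.9930 (R=1.0000) → pose (-1.9320, -0.4707, 1.9930)

(-1.9320, -0.4707, 1.9930)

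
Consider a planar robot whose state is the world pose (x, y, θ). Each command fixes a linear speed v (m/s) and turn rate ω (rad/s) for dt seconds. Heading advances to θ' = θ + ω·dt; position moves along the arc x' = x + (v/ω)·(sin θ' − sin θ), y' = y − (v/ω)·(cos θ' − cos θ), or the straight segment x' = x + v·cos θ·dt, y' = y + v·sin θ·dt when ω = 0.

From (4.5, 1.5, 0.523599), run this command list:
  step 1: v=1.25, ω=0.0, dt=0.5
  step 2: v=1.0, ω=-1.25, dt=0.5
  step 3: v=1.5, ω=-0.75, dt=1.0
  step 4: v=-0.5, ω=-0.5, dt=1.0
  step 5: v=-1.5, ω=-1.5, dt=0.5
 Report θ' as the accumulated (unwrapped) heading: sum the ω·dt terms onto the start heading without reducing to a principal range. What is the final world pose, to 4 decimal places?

step 1: θ'=0.5236 (straight) → pose (5.0413, 1.8125, 0.5236)
step 2: θ'=-0.1014 (R=-0.8000) → pose (5.5222, 1.9156, -0.1014)
step 3: θ'=-0.8514 (R=-2.0000) → pose (6.8242, 1.2437, -0.8514)
step 4: θ'=-1.3514 (R=1.0000) → pose (6.6004, 1.6850, -1.3514)
step 5: θ'=-2.1014 (R=1.0000) → pose (6.7139, 2.4087, -2.1014)

(6.7139, 2.4087, -2.1014)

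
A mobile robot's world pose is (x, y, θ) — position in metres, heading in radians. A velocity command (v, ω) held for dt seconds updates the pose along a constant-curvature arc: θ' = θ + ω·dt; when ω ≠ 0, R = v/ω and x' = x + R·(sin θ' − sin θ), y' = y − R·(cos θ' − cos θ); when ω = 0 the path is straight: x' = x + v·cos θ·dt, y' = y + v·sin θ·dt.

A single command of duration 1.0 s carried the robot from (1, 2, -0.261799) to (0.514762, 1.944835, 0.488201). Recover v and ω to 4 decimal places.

Δθ = 0.488201 − -0.261799 = 0.750000
ω = Δθ/dt = 0.750000/1.0 = 0.7500
R = Δx/(sin θ' − sin θ) = -0.6667
v = R·ω = -0.6667·0.7500 = -0.5000

v = -0.5000, ω = 0.7500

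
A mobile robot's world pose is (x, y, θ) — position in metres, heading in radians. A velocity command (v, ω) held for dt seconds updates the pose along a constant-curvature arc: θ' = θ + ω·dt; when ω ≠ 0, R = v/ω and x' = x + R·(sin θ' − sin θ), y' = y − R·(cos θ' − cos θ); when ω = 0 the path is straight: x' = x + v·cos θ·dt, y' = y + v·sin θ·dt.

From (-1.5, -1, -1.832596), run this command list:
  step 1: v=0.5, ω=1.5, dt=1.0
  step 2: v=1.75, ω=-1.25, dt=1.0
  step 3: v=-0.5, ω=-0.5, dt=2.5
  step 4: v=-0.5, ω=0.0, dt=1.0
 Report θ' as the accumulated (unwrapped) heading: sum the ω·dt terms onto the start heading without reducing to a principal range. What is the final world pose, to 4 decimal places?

(0.8281, -1.6482, -2.8326)

step 1: θ'=-0.3326 (R=0.3333) → pose (-1.2869, -1.4013, -0.3326)
step 2: θ'=-1.5826 (R=-1.4000) → pose (-0.3441, -2.7411, -1.5826)
step 3: θ'=-2.8326 (R=1.0000) → pose (0.3518, -1.8003, -2.8326)
step 4: θ'=-2.8326 (straight) → pose (0.8281, -1.6482, -2.8326)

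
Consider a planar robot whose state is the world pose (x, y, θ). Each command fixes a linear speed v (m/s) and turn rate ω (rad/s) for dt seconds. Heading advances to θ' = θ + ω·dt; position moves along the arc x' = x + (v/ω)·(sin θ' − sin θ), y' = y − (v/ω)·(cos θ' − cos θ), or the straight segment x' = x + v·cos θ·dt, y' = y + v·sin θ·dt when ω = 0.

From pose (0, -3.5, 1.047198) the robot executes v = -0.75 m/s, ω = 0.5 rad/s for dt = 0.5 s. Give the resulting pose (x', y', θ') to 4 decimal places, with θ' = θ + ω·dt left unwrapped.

θ' = 1.0472 + 0.5·0.5 = 1.2972
R = v/ω = -0.75/0.5 = -1.5000
x' = 0 + -1.5000·(sin 1.2972 − sin 1.0472) = -0.1452
y' = -3.5 − -1.5000·(cos 1.2972 − cos 1.0472) = -3.8447

(-0.1452, -3.8447, 1.2972)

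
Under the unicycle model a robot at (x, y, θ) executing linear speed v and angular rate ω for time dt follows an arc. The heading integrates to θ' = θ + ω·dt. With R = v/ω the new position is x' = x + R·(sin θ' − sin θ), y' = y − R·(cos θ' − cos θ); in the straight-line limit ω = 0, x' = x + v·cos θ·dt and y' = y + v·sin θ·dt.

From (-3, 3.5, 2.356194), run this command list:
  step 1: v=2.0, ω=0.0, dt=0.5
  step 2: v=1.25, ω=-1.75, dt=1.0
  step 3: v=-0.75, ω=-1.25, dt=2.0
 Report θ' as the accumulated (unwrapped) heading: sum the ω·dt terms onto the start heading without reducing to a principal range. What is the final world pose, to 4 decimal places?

step 1: θ'=2.3562 (straight) → pose (-3.7071, 4.2071, 2.3562)
step 2: θ'=0.6062 (R=-0.7143) → pose (-3.6090, 5.2992, 0.6062)
step 3: θ'=-1.8938 (R=0.6000) → pose (-4.5198, 5.9827, -1.8938)

(-4.5198, 5.9827, -1.8938)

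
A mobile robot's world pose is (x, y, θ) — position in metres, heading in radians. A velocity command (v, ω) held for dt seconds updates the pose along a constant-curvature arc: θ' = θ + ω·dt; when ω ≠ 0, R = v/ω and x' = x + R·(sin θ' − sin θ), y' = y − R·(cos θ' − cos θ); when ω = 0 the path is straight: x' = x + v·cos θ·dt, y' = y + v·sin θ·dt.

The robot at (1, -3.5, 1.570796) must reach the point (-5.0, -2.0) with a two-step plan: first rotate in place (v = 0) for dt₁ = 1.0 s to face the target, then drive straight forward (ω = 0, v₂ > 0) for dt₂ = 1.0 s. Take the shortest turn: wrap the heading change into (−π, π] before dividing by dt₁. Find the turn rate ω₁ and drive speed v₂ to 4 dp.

ω₁ = 1.3258, v₂ = 6.1847

heading to target = atan2(-2−-3.5, -5−1) = 2.8966
Δθ = wrap(2.8966 − 1.5708) = 1.3258; ω₁ = Δθ/dt₁ = 1.3258
distance = √((-5−1)² + (-2−-3.5)²) = 6.1847; v₂ = distance/dt₂ = 6.1847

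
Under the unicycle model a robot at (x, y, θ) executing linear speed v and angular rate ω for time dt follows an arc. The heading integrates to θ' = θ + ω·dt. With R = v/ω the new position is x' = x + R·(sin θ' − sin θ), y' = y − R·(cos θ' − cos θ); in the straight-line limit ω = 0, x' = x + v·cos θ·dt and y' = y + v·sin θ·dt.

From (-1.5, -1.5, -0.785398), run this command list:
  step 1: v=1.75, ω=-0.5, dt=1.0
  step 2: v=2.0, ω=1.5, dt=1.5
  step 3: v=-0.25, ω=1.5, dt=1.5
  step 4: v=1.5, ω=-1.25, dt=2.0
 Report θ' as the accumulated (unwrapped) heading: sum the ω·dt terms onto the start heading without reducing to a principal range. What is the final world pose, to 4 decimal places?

(1.0339, -1.5317, 0.7146)

step 1: θ'=-1.2854 (R=-3.5000) → pose (-0.6164, -2.9895, -1.2854)
step 2: θ'=0.9646 (R=1.3333) → pose (1.7587, -3.3738, 0.9646)
step 3: θ'=3.2146 (R=-0.1667) → pose (1.9078, -3.6349, 3.2146)
step 4: θ'=0.7146 (R=-1.2000) → pose (1.0339, -1.5317, 0.7146)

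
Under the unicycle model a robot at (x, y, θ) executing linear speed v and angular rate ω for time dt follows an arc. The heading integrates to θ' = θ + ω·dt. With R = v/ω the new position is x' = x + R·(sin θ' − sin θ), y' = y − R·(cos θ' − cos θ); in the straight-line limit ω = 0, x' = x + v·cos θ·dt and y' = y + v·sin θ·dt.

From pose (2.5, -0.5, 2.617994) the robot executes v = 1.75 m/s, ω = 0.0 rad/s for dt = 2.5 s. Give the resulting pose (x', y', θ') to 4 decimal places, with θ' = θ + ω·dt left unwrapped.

θ' = 2.6180 + 0.0·2.5 = 2.6180
ω = 0 → straight: x' = 2.5 + 1.75·cos(2.6180)·2.5 = -1.2889
y' = -0.5 + 1.75·sin(2.6180)·2.5 = 1.6875

(-1.2889, 1.6875, 2.6180)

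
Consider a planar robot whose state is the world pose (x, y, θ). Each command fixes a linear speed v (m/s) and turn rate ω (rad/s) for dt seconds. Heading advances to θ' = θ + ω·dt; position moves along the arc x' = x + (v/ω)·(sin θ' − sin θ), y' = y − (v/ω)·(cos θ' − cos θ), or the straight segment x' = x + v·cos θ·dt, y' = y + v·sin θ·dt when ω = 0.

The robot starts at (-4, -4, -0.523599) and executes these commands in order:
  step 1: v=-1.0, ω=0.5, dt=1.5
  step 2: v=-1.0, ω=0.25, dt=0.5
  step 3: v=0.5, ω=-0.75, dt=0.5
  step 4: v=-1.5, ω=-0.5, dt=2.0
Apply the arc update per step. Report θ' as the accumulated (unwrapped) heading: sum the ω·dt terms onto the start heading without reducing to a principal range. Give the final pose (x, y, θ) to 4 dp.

(-8.1739, -2.4466, -1.0236)

step 1: θ'=0.2264 (R=-2.0000) → pose (-5.4489, -3.7831, 0.2264)
step 2: θ'=0.3514 (R=-4.0000) → pose (-5.9279, -3.9254, 0.3514)
step 3: θ'=-0.0236 (R=-0.6667) → pose (-5.6827, -3.8849, -0.0236)
step 4: θ'=-1.0236 (R=3.0000) → pose (-8.1739, -2.4466, -1.0236)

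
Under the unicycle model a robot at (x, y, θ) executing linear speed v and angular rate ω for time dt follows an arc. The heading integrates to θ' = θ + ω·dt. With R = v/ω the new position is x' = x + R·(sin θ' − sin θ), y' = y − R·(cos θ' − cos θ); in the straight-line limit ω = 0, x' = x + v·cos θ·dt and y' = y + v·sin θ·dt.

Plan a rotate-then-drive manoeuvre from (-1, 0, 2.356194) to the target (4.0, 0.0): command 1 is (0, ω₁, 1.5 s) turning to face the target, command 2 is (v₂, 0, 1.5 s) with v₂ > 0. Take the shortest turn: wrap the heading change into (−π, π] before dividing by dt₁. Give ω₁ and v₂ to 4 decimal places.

ω₁ = -1.5708, v₂ = 3.3333

heading to target = atan2(0−0, 4−-1) = 0.0000
Δθ = wrap(0.0000 − 2.3562) = -2.3562; ω₁ = Δθ/dt₁ = -1.5708
distance = √((4−-1)² + (0−0)²) = 5.0000; v₂ = distance/dt₂ = 3.3333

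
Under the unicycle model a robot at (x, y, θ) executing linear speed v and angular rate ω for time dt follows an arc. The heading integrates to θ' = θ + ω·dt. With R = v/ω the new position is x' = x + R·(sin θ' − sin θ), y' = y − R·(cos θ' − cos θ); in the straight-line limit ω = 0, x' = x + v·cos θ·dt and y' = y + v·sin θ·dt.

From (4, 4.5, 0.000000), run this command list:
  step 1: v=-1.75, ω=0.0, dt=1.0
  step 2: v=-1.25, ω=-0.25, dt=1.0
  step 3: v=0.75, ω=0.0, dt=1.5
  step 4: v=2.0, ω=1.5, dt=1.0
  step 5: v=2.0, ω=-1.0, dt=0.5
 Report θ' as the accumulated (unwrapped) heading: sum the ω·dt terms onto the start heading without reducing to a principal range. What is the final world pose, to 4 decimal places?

step 1: θ'=0.0000 (straight) → pose (2.2500, 4.5000, 0.0000)
step 2: θ'=-0.2500 (R=5.0000) → pose (1.0130, 4.6554, -0.2500)
step 3: θ'=-0.2500 (straight) → pose (2.1030, 4.3771, -0.2500)
step 4: θ'=1.2500 (R=1.3333) → pose (3.6982, 5.2486, 1.2500)
step 5: θ'=0.7500 (R=-2.0000) → pose (4.2329, 6.0813, 0.7500)

(4.2329, 6.0813, 0.7500)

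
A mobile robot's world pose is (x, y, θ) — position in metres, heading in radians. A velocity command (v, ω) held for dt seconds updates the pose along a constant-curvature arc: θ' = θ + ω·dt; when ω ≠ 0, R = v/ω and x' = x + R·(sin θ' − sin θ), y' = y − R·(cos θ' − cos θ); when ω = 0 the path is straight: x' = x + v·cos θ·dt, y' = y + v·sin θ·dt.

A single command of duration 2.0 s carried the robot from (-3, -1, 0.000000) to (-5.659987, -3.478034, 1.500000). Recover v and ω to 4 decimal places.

v = -2.0000, ω = 0.7500

Δθ = 1.500000 − 0.000000 = 1.500000
ω = Δθ/dt = 1.500000/2.0 = 0.7500
R = Δx/(sin θ' − sin θ) = -2.6667
v = R·ω = -2.6667·0.7500 = -2.0000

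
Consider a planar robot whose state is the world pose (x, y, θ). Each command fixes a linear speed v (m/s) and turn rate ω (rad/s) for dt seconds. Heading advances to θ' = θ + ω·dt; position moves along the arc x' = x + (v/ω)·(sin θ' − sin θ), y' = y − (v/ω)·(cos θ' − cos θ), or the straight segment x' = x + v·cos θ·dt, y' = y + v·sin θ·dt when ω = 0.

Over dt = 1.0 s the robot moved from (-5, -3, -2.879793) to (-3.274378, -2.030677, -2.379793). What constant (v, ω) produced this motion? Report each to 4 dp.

Δθ = -2.379793 − -2.879793 = 0.500000
ω = Δθ/dt = 0.500000/1.0 = 0.5000
R = Δx/(sin θ' − sin θ) = -4.0000
v = R·ω = -4.0000·0.5000 = -2.0000

v = -2.0000, ω = 0.5000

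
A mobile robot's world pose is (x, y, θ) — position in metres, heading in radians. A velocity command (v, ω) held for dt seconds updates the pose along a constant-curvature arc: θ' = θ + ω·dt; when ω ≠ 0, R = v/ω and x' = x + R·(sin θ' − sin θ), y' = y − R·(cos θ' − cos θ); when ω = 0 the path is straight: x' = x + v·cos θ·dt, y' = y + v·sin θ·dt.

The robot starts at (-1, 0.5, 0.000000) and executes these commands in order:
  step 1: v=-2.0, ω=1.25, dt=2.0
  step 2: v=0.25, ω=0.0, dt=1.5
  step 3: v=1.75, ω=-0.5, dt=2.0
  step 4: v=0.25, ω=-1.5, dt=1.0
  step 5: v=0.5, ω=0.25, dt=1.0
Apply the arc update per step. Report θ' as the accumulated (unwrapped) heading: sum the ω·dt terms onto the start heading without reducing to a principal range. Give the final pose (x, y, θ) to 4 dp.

(-2.9935, 1.1112, 0.2500)

step 1: θ'=2.5000 (R=-1.6000) → pose (-1.9576, -2.3818, 2.5000)
step 2: θ'=2.5000 (straight) → pose (-2.2580, -2.1574, 2.5000)
step 3: θ'=1.5000 (R=-3.5000) → pose (-3.6546, 0.8942, 1.5000)
step 4: θ'=0.0000 (R=-0.1667) → pose (-3.4883, 1.0491, 0.0000)
step 5: θ'=0.2500 (R=2.0000) → pose (-2.9935, 1.1112, 0.2500)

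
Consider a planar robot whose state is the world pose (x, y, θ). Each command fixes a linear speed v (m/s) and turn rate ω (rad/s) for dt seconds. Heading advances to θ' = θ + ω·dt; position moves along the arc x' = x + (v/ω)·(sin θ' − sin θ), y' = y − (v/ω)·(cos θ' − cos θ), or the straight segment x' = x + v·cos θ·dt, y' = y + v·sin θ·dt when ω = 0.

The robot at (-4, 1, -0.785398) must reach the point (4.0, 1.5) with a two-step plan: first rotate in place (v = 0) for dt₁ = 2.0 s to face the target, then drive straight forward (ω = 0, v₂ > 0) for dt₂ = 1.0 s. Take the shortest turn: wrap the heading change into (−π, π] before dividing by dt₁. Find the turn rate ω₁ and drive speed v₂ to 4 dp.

heading to target = atan2(1.5−1, 4−-4) = 0.0624
Δθ = wrap(0.0624 − -0.7854) = 0.8478; ω₁ = Δθ/dt₁ = 0.4239
distance = √((4−-4)² + (1.5−1)²) = 8.0156; v₂ = distance/dt₂ = 8.0156

ω₁ = 0.4239, v₂ = 8.0156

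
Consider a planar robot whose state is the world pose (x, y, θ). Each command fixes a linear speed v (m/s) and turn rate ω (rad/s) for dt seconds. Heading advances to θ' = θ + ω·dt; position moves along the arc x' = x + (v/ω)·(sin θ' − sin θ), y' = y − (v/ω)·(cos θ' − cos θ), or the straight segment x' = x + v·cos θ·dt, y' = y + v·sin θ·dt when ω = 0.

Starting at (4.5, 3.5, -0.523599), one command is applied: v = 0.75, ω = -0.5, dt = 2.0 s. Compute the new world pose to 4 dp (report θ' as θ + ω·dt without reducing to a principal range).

(5.2483, 2.2717, -1.5236)

θ' = -0.5236 + -0.5·2.0 = -1.5236
R = v/ω = 0.75/-0.5 = -1.5000
x' = 4.5 + -1.5000·(sin -1.5236 − sin -0.5236) = 5.2483
y' = 3.5 − -1.5000·(cos -1.5236 − cos -0.5236) = 2.2717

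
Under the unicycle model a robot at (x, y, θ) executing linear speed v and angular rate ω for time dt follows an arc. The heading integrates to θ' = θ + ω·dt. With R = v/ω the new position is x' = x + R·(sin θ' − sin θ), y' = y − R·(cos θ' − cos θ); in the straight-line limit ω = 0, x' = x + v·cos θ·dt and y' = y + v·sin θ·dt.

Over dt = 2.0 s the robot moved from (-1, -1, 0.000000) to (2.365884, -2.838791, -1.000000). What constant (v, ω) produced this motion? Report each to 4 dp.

Δθ = -1.000000 − 0.000000 = -1.000000
ω = Δθ/dt = -1.000000/2.0 = -0.5000
R = Δx/(sin θ' − sin θ) = -4.0000
v = R·ω = -4.0000·-0.5000 = 2.0000

v = 2.0000, ω = -0.5000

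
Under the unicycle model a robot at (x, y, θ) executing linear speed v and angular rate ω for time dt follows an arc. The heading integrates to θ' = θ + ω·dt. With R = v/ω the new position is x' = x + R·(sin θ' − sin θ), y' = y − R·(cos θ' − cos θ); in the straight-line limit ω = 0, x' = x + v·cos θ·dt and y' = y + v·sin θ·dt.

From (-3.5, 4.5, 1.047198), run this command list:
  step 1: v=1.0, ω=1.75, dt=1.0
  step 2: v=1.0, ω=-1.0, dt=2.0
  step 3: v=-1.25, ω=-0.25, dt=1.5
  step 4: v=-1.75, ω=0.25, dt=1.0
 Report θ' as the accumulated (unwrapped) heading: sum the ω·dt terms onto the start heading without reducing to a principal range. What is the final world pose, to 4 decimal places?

step 1: θ'=2.7972 (R=0.5714) → pose (-3.8019, 5.3236, 2.7972)
step 2: θ'=0.7972 (R=-1.0000) → pose (-4.1797, 6.9636, 0.7972)
step 3: θ'=0.4222 (R=5.0000) → pose (-5.7079, 5.8962, 0.4222)
step 4: θ'=0.6722 (R=-7.0000) → pose (-7.1985, 4.9881, 0.6722)

(-7.1985, 4.9881, 0.6722)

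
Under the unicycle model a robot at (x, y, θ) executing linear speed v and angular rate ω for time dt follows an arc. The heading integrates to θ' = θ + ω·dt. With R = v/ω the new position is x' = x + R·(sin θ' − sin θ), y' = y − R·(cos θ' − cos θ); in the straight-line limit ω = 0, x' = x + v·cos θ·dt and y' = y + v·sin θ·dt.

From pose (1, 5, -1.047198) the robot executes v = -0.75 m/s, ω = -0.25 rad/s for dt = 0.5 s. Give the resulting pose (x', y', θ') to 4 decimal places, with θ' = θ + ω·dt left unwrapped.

θ' = -1.0472 + -0.25·0.5 = -1.1722
R = v/ω = -0.75/-0.25 = 3.0000
x' = 1 + 3.0000·(sin -1.1722 − sin -1.0472) = 0.8333
y' = 5 − 3.0000·(cos -1.1722 − cos -1.0472) = 5.3356

(0.8333, 5.3356, -1.1722)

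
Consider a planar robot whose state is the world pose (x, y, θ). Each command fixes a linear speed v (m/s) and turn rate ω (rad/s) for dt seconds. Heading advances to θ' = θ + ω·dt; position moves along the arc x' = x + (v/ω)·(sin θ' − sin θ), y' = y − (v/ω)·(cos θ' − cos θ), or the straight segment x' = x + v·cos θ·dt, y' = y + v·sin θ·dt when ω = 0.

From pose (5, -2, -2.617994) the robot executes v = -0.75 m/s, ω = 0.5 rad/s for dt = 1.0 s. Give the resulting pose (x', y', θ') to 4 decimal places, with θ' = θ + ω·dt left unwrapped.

θ' = -2.6180 + 0.5·1.0 = -2.1180
R = v/ω = -0.75/0.5 = -1.5000
x' = 5 + -1.5000·(sin -2.1180 − sin -2.6180) = 5.5310
y' = -2 − -1.5000·(cos -2.1180 − cos -2.6180) = -1.4814

(5.5310, -1.4814, -2.1180)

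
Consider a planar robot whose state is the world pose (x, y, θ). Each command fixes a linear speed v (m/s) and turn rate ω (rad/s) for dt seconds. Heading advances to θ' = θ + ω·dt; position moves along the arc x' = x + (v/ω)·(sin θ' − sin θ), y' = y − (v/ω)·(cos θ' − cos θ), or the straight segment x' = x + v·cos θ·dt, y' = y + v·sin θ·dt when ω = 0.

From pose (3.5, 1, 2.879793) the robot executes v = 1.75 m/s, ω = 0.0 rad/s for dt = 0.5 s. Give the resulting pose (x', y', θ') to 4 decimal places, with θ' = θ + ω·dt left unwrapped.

θ' = 2.8798 + 0.0·0.5 = 2.8798
ω = 0 → straight: x' = 3.5 + 1.75·cos(2.8798)·0.5 = 2.6548
y' = 1 + 1.75·sin(2.8798)·0.5 = 1.2265

(2.6548, 1.2265, 2.8798)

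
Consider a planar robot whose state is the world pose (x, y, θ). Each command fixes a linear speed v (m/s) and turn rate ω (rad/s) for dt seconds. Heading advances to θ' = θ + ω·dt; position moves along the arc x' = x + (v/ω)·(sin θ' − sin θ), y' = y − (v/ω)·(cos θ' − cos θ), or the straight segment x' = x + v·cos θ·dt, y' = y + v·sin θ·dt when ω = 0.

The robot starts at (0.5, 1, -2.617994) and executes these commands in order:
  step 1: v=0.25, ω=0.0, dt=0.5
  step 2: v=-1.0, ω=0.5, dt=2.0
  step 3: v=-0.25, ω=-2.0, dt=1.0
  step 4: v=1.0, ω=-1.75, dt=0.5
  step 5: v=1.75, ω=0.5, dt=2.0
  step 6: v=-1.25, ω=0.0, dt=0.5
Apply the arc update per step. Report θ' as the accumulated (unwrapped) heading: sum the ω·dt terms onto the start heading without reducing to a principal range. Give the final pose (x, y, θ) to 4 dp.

step 1: θ'=-2.6180 (straight) → pose (0.3917, 0.9375, -2.6180)
step 2: θ'=-1.6180 (R=-2.0000) → pose (1.3895, 2.5752, -1.6180)
step 3: θ'=-3.6180 (R=0.1250) → pose (1.5717, 2.6804, -3.6180)
step 4: θ'=-4.4930 (R=-0.5714) → pose (1.2760, 3.0638, -4.4930)
step 5: θ'=-3.4930 (R=3.5000) → pose (-0.9353, 5.5882, -3.4930)
step 6: θ'=-3.4930 (straight) → pose (-0.3485, 5.3731, -3.4930)

(-0.3485, 5.3731, -3.4930)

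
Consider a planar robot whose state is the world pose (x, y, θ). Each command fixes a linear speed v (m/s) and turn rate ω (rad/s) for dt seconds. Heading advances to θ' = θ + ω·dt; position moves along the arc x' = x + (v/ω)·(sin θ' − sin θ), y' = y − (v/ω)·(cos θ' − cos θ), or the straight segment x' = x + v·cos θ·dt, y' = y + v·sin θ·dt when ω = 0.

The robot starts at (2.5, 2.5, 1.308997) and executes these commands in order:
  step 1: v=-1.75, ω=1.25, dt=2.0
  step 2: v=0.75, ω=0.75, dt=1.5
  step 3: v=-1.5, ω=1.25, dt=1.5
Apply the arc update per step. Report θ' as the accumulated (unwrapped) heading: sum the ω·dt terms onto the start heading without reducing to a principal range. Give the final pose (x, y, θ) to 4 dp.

(2.5893, 0.8070, 6.8090)

step 1: θ'=3.8090 (R=-1.4000) → pose (4.7188, 1.0381, 3.8090)
step 2: θ'=4.9340 (R=1.0000) → pose (4.3622, 0.0328, 4.9340)
step 3: θ'=6.8090 (R=-1.2000) → pose (2.5893, 0.8070, 6.8090)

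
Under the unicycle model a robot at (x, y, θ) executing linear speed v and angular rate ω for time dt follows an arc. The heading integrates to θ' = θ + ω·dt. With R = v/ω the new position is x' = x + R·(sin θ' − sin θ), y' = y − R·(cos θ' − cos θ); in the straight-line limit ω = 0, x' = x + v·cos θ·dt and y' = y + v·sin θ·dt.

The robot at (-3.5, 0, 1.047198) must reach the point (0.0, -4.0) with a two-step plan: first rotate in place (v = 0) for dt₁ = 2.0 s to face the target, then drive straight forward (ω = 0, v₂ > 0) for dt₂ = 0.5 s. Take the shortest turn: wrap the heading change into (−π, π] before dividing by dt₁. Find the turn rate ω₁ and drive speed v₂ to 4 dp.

ω₁ = -0.9496, v₂ = 10.6301

heading to target = atan2(-4−0, 0−-3.5) = -0.8520
Δθ = wrap(-0.8520 − 1.0472) = -1.8992; ω₁ = Δθ/dt₁ = -0.9496
distance = √((0−-3.5)² + (-4−0)²) = 5.3151; v₂ = distance/dt₂ = 10.6301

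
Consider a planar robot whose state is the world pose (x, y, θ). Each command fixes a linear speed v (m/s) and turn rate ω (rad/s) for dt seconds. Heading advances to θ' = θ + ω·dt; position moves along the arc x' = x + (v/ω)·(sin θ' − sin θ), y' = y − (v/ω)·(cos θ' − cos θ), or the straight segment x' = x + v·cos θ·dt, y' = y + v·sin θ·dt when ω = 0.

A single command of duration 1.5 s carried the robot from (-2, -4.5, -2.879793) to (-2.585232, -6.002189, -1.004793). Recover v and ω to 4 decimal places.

Δθ = -1.004793 − -2.879793 = 1.875000
ω = Δθ/dt = 1.875000/1.5 = 1.2500
R = −Δy/(cos θ' − cos θ) = 1.0000
v = R·ω = 1.0000·1.2500 = 1.2500

v = 1.2500, ω = 1.2500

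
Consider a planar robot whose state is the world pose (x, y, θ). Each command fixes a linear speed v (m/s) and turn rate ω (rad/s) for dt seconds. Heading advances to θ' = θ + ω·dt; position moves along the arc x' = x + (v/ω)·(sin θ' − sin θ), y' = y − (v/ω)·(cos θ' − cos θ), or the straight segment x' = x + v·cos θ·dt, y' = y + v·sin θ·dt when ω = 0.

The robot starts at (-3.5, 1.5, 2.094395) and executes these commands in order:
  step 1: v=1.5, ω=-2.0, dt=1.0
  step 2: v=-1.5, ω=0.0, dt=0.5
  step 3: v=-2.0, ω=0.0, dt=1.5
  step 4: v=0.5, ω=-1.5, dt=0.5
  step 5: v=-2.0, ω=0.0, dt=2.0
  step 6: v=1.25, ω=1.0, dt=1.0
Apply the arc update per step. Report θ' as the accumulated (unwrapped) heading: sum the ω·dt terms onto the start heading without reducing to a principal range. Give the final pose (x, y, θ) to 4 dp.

step 1: θ'=0.0944 (R=-0.7500) → pose (-2.9212, 2.6217, 0.0944)
step 2: θ'=0.0944 (straight) → pose (-3.6678, 2.5510, 0.0944)
step 3: θ'=0.0944 (straight) → pose (-6.6545, 2.2682, 0.0944)
step 4: θ'=-0.6556 (R=-0.3333) → pose (-6.4198, 2.2006, -0.6556)
step 5: θ'=-0.6556 (straight) → pose (-9.5906, 4.6391, -0.6556)
step 6: θ'=0.3444 (R=1.2500) → pose (-8.4065, 4.4534, 0.3444)

(-8.4065, 4.4534, 0.3444)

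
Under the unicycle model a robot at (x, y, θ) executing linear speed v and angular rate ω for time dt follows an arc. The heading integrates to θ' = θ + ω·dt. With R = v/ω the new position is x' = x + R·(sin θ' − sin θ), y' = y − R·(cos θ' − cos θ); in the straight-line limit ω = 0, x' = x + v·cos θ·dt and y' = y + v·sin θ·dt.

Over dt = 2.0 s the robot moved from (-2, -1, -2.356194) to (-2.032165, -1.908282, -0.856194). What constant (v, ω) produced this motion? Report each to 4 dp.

Δθ = -0.856194 − -2.356194 = 1.500000
ω = Δθ/dt = 1.500000/2.0 = 0.7500
R = −Δy/(cos θ' − cos θ) = 0.6667
v = R·ω = 0.6667·0.7500 = 0.5000

v = 0.5000, ω = 0.7500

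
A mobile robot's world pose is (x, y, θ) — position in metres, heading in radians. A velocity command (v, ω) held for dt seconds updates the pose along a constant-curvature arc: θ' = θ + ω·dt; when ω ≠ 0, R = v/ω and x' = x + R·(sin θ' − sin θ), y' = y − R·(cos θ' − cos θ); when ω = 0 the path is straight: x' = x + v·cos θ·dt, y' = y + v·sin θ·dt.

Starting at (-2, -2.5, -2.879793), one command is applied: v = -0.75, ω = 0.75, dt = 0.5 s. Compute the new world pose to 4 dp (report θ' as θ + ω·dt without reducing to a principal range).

θ' = -2.8798 + 0.75·0.5 = -2.5048
R = v/ω = -0.75/0.75 = -1.0000
x' = -2 + -1.0000·(sin -2.5048 − sin -2.8798) = -1.6642
y' = -2.5 − -1.0000·(cos -2.5048 − cos -2.8798) = -2.3381

(-1.6642, -2.3381, -2.5048)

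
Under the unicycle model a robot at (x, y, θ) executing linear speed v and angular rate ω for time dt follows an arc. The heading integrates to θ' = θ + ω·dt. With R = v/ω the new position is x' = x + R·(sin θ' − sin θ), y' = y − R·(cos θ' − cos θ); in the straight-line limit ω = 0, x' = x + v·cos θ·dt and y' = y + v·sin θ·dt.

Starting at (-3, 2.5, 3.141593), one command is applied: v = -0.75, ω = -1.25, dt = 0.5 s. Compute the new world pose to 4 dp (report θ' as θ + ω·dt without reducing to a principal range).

(-2.6489, 2.3866, 2.5166)

θ' = 3.1416 + -1.25·0.5 = 2.5166
R = v/ω = -0.75/-1.25 = 0.6000
x' = -3 + 0.6000·(sin 2.5166 − sin 3.1416) = -2.6489
y' = 2.5 − 0.6000·(cos 2.5166 − cos 3.1416) = 2.3866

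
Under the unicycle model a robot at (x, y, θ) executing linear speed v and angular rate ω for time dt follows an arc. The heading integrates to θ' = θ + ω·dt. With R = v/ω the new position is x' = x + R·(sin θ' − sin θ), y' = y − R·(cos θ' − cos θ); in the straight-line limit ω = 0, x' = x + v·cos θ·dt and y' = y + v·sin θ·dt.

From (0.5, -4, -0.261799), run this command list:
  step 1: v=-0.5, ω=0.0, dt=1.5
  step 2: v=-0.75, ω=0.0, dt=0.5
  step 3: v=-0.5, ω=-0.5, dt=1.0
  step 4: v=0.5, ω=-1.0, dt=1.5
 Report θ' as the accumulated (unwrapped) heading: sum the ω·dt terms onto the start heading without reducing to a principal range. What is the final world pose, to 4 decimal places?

step 1: θ'=-0.2618 (straight) → pose (-0.2244, -3.8059, -0.2618)
step 2: θ'=-0.2618 (straight) → pose (-0.5867, -3.7088, -0.2618)
step 3: θ'=-0.7618 (R=1.0000) → pose (-1.0181, -3.4665, -0.7618)
step 4: θ'=-2.2618 (R=-0.5000) → pose (-0.9779, -4.1470, -2.2618)

(-0.9779, -4.1470, -2.2618)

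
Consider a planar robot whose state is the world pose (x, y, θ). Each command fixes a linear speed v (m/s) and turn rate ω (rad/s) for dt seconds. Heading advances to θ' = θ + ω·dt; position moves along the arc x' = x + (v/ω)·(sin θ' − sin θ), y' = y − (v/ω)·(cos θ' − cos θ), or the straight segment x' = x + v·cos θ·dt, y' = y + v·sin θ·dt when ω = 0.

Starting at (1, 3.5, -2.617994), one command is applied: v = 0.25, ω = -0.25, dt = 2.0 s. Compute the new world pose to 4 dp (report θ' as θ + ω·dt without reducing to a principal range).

θ' = -2.6180 + -0.25·2.0 = -3.1180
R = v/ω = 0.25/-0.25 = -1.0000
x' = 1 + -1.0000·(sin -3.1180 − sin -2.6180) = 0.5236
y' = 3.5 − -1.0000·(cos -3.1180 − cos -2.6180) = 3.3663

(0.5236, 3.3663, -3.1180)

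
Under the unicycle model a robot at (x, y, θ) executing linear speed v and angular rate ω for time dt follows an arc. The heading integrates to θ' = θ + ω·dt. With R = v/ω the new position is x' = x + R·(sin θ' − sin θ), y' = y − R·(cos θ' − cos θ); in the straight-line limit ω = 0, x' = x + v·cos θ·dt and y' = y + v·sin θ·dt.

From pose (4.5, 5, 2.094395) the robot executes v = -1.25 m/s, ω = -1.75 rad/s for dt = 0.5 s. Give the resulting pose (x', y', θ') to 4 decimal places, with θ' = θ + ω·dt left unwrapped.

θ' = 2.0944 + -1.75·0.5 = 1.2194
R = v/ω = -1.25/-1.75 = 0.7143
x' = 4.5 + 0.7143·(sin 1.2194 − sin 2.0944) = 4.5520
y' = 5 − 0.7143·(cos 1.2194 − cos 2.0944) = 4.3970

(4.5520, 4.3970, 1.2194)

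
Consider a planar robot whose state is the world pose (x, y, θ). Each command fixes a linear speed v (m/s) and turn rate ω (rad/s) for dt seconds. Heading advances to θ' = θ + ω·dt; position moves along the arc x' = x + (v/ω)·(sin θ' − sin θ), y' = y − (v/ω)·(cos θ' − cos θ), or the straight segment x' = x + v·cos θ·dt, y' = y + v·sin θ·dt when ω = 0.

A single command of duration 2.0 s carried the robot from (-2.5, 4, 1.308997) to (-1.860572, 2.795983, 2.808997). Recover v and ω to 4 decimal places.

v = -0.7500, ω = 0.7500

Δθ = 2.808997 − 1.308997 = 1.500000
ω = Δθ/dt = 1.500000/2.0 = 0.7500
R = −Δy/(cos θ' − cos θ) = -1.0000
v = R·ω = -1.0000·0.7500 = -0.7500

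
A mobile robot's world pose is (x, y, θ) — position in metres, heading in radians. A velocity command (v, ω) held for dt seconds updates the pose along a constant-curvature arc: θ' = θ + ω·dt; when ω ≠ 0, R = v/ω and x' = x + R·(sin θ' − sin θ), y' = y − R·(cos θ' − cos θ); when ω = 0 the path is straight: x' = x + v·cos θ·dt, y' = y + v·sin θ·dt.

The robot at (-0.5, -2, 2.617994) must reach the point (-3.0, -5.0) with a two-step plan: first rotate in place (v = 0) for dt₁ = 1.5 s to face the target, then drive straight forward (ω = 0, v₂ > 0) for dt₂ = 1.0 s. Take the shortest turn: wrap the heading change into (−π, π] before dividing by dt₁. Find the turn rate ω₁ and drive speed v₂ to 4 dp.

ω₁ = 0.9331, v₂ = 3.9051

heading to target = atan2(-5−-2, -3−-0.5) = -2.2655
Δθ = wrap(-2.2655 − 2.6180) = 1.3997; ω₁ = Δθ/dt₁ = 0.9331
distance = √((-3−-0.5)² + (-5−-2)²) = 3.9051; v₂ = distance/dt₂ = 3.9051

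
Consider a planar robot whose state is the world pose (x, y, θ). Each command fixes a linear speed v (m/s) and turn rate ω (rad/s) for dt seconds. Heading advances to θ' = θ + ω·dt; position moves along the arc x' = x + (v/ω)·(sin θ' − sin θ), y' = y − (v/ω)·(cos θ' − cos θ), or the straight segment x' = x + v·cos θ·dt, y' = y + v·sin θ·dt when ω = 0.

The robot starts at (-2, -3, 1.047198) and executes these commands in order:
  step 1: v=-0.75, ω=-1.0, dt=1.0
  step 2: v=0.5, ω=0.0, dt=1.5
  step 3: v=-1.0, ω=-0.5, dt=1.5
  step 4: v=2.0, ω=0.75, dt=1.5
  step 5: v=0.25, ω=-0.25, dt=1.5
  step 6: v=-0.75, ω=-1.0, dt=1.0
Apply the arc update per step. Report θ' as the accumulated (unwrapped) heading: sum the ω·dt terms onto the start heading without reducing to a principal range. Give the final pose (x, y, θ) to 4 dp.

(-0.7198, -2.8635, -0.9528)

step 1: θ'=0.0472 (R=0.7500) → pose (-2.6141, -3.3742, 0.0472)
step 2: θ'=0.0472 (straight) → pose (-1.8650, -3.3388, 0.0472)
step 3: θ'=-0.7028 (R=2.0000) → pose (-3.2520, -2.8671, -0.7028)
step 4: θ'=0.4222 (R=2.6667) → pose (-0.4357, -3.2648, 0.4222)
step 5: θ'=0.0472 (R=-1.0000) → pose (-0.0731, -3.1781, 0.0472)
step 6: θ'=-0.9528 (R=0.7500) → pose (-0.7198, -2.8635, -0.9528)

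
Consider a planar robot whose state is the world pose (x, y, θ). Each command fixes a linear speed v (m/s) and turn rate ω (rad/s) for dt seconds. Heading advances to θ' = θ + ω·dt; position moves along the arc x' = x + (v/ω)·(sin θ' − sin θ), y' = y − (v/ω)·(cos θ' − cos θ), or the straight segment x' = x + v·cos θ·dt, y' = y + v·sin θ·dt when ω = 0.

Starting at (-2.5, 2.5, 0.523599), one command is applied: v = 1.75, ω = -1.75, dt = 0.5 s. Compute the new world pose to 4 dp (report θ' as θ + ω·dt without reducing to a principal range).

(-1.6558, 2.5729, -0.3514)

θ' = 0.5236 + -1.75·0.5 = -0.3514
R = v/ω = 1.75/-1.75 = -1.0000
x' = -2.5 + -1.0000·(sin -0.3514 − sin 0.5236) = -1.6558
y' = 2.5 − -1.0000·(cos -0.3514 − cos 0.5236) = 2.5729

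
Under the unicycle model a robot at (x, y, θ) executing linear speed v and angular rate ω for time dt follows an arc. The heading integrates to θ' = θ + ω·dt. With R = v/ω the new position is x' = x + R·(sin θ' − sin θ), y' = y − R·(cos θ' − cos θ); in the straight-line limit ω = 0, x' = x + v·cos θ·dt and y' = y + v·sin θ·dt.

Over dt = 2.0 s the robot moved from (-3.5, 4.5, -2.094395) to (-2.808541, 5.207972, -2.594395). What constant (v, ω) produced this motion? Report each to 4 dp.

v = -0.5000, ω = -0.2500

Δθ = -2.594395 − -2.094395 = -0.500000
ω = Δθ/dt = -0.500000/2.0 = -0.2500
R = −Δy/(cos θ' − cos θ) = 2.0000
v = R·ω = 2.0000·-0.2500 = -0.5000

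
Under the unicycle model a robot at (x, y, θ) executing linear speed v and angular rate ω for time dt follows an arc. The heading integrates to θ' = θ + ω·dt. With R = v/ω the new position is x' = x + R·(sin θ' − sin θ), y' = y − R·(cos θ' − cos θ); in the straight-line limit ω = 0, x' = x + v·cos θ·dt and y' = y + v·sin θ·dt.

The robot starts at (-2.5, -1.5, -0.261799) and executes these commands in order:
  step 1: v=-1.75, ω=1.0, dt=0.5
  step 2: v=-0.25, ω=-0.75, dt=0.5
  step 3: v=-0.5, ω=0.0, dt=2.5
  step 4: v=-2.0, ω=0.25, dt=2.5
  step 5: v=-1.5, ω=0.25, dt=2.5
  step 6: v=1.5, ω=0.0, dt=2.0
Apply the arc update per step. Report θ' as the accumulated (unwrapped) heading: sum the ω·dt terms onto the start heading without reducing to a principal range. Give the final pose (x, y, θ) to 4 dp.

step 1: θ'=0.2382 (R=-1.7500) → pose (-3.3659, -1.4898, 0.2382)
step 2: θ'=-0.1368 (R=0.3333) → pose (-3.4900, -1.4961, -0.1368)
step 3: θ'=-0.1368 (straight) → pose (-4.7283, -1.3256, -0.1368)
step 4: θ'=0.4882 (R=-8.0000) → pose (-9.5716, -2.1855, 0.4882)
step 5: θ'=1.1132 (R=-6.0000) → pose (-12.1400, -4.8338, 1.1132)
step 6: θ'=1.1132 (straight) → pose (-10.8147, -2.1424, 1.1132)

(-10.8147, -2.1424, 1.1132)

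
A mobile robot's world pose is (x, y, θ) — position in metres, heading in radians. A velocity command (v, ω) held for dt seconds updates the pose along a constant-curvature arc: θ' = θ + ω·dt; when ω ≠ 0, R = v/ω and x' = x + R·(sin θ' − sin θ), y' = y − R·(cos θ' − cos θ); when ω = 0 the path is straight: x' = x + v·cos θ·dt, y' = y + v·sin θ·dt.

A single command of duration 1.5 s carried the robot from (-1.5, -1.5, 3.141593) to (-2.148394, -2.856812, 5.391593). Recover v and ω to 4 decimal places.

v = 1.2500, ω = 1.5000

Δθ = 5.391593 − 3.141593 = 2.250000
ω = Δθ/dt = 2.250000/1.5 = 1.5000
R = −Δy/(cos θ' − cos θ) = 0.8333
v = R·ω = 0.8333·1.5000 = 1.2500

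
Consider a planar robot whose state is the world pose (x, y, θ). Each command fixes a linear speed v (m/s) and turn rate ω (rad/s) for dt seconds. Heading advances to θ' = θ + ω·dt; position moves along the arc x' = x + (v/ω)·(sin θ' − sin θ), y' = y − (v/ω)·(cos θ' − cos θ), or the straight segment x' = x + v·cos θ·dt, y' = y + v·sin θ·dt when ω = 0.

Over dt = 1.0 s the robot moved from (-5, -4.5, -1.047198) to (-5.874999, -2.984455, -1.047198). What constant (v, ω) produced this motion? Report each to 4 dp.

Δθ = -1.047198 − -1.047198 = 0.000000
ω = Δθ/dt = 0.000000/1.0 = 0.0000
ω = 0 → v = (Δx·cos θ + Δy·sin θ)/dt = -1.7500

v = -1.7500, ω = 0.0000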